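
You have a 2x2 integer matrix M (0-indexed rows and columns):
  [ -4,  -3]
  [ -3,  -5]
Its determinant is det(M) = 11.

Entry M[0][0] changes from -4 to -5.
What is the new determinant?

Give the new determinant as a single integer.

Answer: 16

Derivation:
det is linear in row 0: changing M[0][0] by delta changes det by delta * cofactor(0,0).
Cofactor C_00 = (-1)^(0+0) * minor(0,0) = -5
Entry delta = -5 - -4 = -1
Det delta = -1 * -5 = 5
New det = 11 + 5 = 16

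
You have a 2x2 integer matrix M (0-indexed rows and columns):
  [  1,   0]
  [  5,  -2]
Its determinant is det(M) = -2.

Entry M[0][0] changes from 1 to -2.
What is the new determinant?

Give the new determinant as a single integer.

det is linear in row 0: changing M[0][0] by delta changes det by delta * cofactor(0,0).
Cofactor C_00 = (-1)^(0+0) * minor(0,0) = -2
Entry delta = -2 - 1 = -3
Det delta = -3 * -2 = 6
New det = -2 + 6 = 4

Answer: 4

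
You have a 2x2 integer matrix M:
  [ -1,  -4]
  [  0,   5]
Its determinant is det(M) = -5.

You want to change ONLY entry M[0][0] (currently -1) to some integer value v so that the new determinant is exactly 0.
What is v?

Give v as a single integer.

Answer: 0

Derivation:
det is linear in entry M[0][0]: det = old_det + (v - -1) * C_00
Cofactor C_00 = 5
Want det = 0: -5 + (v - -1) * 5 = 0
  (v - -1) = 5 / 5 = 1
  v = -1 + (1) = 0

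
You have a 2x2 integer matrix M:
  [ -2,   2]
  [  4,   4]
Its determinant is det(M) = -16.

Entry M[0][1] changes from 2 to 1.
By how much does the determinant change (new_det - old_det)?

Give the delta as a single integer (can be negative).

Answer: 4

Derivation:
Cofactor C_01 = -4
Entry delta = 1 - 2 = -1
Det delta = entry_delta * cofactor = -1 * -4 = 4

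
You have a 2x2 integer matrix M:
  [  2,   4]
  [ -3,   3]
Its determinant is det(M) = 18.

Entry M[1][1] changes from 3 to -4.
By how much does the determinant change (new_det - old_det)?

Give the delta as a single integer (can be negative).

Answer: -14

Derivation:
Cofactor C_11 = 2
Entry delta = -4 - 3 = -7
Det delta = entry_delta * cofactor = -7 * 2 = -14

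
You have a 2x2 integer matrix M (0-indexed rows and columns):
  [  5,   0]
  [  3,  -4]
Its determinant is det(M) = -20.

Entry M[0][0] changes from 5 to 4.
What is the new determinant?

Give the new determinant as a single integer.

Answer: -16

Derivation:
det is linear in row 0: changing M[0][0] by delta changes det by delta * cofactor(0,0).
Cofactor C_00 = (-1)^(0+0) * minor(0,0) = -4
Entry delta = 4 - 5 = -1
Det delta = -1 * -4 = 4
New det = -20 + 4 = -16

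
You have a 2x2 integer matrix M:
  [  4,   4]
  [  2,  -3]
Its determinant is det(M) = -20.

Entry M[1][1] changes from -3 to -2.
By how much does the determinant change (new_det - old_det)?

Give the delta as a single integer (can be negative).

Cofactor C_11 = 4
Entry delta = -2 - -3 = 1
Det delta = entry_delta * cofactor = 1 * 4 = 4

Answer: 4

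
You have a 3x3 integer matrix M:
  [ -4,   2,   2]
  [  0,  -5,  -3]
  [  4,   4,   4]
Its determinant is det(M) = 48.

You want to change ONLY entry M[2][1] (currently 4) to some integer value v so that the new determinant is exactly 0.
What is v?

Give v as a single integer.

Answer: 8

Derivation:
det is linear in entry M[2][1]: det = old_det + (v - 4) * C_21
Cofactor C_21 = -12
Want det = 0: 48 + (v - 4) * -12 = 0
  (v - 4) = -48 / -12 = 4
  v = 4 + (4) = 8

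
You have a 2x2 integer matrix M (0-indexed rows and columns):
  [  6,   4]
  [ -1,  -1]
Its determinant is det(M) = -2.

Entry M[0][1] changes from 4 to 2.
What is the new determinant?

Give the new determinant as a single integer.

Answer: -4

Derivation:
det is linear in row 0: changing M[0][1] by delta changes det by delta * cofactor(0,1).
Cofactor C_01 = (-1)^(0+1) * minor(0,1) = 1
Entry delta = 2 - 4 = -2
Det delta = -2 * 1 = -2
New det = -2 + -2 = -4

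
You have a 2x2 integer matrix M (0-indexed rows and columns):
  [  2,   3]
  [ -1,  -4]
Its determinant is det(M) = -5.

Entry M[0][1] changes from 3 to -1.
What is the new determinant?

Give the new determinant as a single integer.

det is linear in row 0: changing M[0][1] by delta changes det by delta * cofactor(0,1).
Cofactor C_01 = (-1)^(0+1) * minor(0,1) = 1
Entry delta = -1 - 3 = -4
Det delta = -4 * 1 = -4
New det = -5 + -4 = -9

Answer: -9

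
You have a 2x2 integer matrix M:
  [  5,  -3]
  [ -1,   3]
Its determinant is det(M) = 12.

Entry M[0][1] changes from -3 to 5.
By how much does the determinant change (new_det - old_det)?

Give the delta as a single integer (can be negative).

Cofactor C_01 = 1
Entry delta = 5 - -3 = 8
Det delta = entry_delta * cofactor = 8 * 1 = 8

Answer: 8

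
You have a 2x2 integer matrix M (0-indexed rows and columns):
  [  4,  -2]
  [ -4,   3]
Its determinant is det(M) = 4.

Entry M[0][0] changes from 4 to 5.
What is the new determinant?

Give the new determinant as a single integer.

Answer: 7

Derivation:
det is linear in row 0: changing M[0][0] by delta changes det by delta * cofactor(0,0).
Cofactor C_00 = (-1)^(0+0) * minor(0,0) = 3
Entry delta = 5 - 4 = 1
Det delta = 1 * 3 = 3
New det = 4 + 3 = 7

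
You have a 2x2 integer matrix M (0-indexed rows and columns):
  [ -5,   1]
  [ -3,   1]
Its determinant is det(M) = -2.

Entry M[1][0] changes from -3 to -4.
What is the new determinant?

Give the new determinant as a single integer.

det is linear in row 1: changing M[1][0] by delta changes det by delta * cofactor(1,0).
Cofactor C_10 = (-1)^(1+0) * minor(1,0) = -1
Entry delta = -4 - -3 = -1
Det delta = -1 * -1 = 1
New det = -2 + 1 = -1

Answer: -1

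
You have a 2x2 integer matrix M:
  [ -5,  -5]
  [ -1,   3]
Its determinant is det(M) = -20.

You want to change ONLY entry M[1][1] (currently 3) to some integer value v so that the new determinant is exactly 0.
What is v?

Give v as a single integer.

Answer: -1

Derivation:
det is linear in entry M[1][1]: det = old_det + (v - 3) * C_11
Cofactor C_11 = -5
Want det = 0: -20 + (v - 3) * -5 = 0
  (v - 3) = 20 / -5 = -4
  v = 3 + (-4) = -1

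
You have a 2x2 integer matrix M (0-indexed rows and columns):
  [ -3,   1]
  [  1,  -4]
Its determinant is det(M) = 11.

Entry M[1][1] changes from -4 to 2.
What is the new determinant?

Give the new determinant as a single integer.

Answer: -7

Derivation:
det is linear in row 1: changing M[1][1] by delta changes det by delta * cofactor(1,1).
Cofactor C_11 = (-1)^(1+1) * minor(1,1) = -3
Entry delta = 2 - -4 = 6
Det delta = 6 * -3 = -18
New det = 11 + -18 = -7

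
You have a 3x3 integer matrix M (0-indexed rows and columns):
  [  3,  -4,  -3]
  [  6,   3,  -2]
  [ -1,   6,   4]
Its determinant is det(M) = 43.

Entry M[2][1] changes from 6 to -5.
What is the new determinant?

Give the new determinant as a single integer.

det is linear in row 2: changing M[2][1] by delta changes det by delta * cofactor(2,1).
Cofactor C_21 = (-1)^(2+1) * minor(2,1) = -12
Entry delta = -5 - 6 = -11
Det delta = -11 * -12 = 132
New det = 43 + 132 = 175

Answer: 175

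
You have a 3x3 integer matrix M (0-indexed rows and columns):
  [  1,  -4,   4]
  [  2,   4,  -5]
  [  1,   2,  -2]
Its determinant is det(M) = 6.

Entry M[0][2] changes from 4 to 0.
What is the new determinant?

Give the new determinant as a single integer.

Answer: 6

Derivation:
det is linear in row 0: changing M[0][2] by delta changes det by delta * cofactor(0,2).
Cofactor C_02 = (-1)^(0+2) * minor(0,2) = 0
Entry delta = 0 - 4 = -4
Det delta = -4 * 0 = 0
New det = 6 + 0 = 6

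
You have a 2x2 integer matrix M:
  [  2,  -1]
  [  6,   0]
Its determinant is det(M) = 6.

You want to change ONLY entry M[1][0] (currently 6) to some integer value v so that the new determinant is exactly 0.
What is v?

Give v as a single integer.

det is linear in entry M[1][0]: det = old_det + (v - 6) * C_10
Cofactor C_10 = 1
Want det = 0: 6 + (v - 6) * 1 = 0
  (v - 6) = -6 / 1 = -6
  v = 6 + (-6) = 0

Answer: 0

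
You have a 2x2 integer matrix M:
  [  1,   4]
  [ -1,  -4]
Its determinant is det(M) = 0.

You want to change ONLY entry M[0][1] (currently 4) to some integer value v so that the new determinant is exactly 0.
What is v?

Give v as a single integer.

Answer: 4

Derivation:
det is linear in entry M[0][1]: det = old_det + (v - 4) * C_01
Cofactor C_01 = 1
Want det = 0: 0 + (v - 4) * 1 = 0
  (v - 4) = 0 / 1 = 0
  v = 4 + (0) = 4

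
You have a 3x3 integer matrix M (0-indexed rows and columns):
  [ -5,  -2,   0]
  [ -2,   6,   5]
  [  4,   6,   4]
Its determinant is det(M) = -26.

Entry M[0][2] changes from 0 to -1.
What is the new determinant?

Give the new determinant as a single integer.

det is linear in row 0: changing M[0][2] by delta changes det by delta * cofactor(0,2).
Cofactor C_02 = (-1)^(0+2) * minor(0,2) = -36
Entry delta = -1 - 0 = -1
Det delta = -1 * -36 = 36
New det = -26 + 36 = 10

Answer: 10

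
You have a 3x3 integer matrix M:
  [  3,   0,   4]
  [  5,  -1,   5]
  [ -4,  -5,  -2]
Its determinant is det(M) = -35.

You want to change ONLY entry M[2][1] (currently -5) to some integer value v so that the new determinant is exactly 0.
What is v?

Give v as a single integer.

det is linear in entry M[2][1]: det = old_det + (v - -5) * C_21
Cofactor C_21 = 5
Want det = 0: -35 + (v - -5) * 5 = 0
  (v - -5) = 35 / 5 = 7
  v = -5 + (7) = 2

Answer: 2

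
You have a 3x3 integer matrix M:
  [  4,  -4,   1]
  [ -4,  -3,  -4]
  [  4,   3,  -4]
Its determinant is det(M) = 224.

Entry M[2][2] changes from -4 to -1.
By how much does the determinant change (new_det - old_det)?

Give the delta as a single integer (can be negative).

Answer: -84

Derivation:
Cofactor C_22 = -28
Entry delta = -1 - -4 = 3
Det delta = entry_delta * cofactor = 3 * -28 = -84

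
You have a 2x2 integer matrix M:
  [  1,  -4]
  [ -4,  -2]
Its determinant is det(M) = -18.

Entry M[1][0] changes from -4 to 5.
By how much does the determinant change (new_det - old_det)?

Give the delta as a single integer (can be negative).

Cofactor C_10 = 4
Entry delta = 5 - -4 = 9
Det delta = entry_delta * cofactor = 9 * 4 = 36

Answer: 36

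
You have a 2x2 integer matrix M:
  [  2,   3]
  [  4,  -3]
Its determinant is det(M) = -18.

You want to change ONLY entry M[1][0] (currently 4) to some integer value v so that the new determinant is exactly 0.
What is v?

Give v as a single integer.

det is linear in entry M[1][0]: det = old_det + (v - 4) * C_10
Cofactor C_10 = -3
Want det = 0: -18 + (v - 4) * -3 = 0
  (v - 4) = 18 / -3 = -6
  v = 4 + (-6) = -2

Answer: -2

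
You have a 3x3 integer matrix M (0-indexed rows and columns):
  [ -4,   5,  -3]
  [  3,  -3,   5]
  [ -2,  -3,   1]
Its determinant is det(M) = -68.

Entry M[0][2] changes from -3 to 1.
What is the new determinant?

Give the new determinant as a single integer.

det is linear in row 0: changing M[0][2] by delta changes det by delta * cofactor(0,2).
Cofactor C_02 = (-1)^(0+2) * minor(0,2) = -15
Entry delta = 1 - -3 = 4
Det delta = 4 * -15 = -60
New det = -68 + -60 = -128

Answer: -128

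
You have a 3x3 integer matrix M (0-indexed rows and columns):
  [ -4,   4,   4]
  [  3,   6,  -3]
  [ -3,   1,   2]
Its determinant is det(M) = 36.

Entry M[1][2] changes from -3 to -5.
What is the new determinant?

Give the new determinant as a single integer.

Answer: 52

Derivation:
det is linear in row 1: changing M[1][2] by delta changes det by delta * cofactor(1,2).
Cofactor C_12 = (-1)^(1+2) * minor(1,2) = -8
Entry delta = -5 - -3 = -2
Det delta = -2 * -8 = 16
New det = 36 + 16 = 52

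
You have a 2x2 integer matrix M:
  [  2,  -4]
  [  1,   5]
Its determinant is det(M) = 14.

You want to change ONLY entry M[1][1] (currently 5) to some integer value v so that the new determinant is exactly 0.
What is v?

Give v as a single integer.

det is linear in entry M[1][1]: det = old_det + (v - 5) * C_11
Cofactor C_11 = 2
Want det = 0: 14 + (v - 5) * 2 = 0
  (v - 5) = -14 / 2 = -7
  v = 5 + (-7) = -2

Answer: -2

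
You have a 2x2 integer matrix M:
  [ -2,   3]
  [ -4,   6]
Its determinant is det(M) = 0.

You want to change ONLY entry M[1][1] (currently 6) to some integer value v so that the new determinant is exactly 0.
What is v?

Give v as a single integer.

Answer: 6

Derivation:
det is linear in entry M[1][1]: det = old_det + (v - 6) * C_11
Cofactor C_11 = -2
Want det = 0: 0 + (v - 6) * -2 = 0
  (v - 6) = 0 / -2 = 0
  v = 6 + (0) = 6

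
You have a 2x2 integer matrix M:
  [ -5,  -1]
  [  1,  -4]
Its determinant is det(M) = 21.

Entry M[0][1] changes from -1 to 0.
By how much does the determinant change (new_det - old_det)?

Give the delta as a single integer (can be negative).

Cofactor C_01 = -1
Entry delta = 0 - -1 = 1
Det delta = entry_delta * cofactor = 1 * -1 = -1

Answer: -1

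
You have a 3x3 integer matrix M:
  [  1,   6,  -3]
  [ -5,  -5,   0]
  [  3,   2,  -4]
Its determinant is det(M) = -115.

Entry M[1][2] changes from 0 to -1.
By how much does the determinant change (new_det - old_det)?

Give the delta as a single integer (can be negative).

Cofactor C_12 = 16
Entry delta = -1 - 0 = -1
Det delta = entry_delta * cofactor = -1 * 16 = -16

Answer: -16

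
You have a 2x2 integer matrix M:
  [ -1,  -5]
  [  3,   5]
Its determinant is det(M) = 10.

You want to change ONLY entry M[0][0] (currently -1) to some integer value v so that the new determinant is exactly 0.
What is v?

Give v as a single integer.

det is linear in entry M[0][0]: det = old_det + (v - -1) * C_00
Cofactor C_00 = 5
Want det = 0: 10 + (v - -1) * 5 = 0
  (v - -1) = -10 / 5 = -2
  v = -1 + (-2) = -3

Answer: -3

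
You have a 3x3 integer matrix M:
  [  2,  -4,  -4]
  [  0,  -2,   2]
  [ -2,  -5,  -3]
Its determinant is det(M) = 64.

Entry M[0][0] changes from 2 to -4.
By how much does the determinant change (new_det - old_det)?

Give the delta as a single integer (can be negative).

Answer: -96

Derivation:
Cofactor C_00 = 16
Entry delta = -4 - 2 = -6
Det delta = entry_delta * cofactor = -6 * 16 = -96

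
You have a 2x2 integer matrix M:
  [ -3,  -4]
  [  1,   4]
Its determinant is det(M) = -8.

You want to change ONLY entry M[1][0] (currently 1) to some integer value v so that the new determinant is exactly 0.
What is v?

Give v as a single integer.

det is linear in entry M[1][0]: det = old_det + (v - 1) * C_10
Cofactor C_10 = 4
Want det = 0: -8 + (v - 1) * 4 = 0
  (v - 1) = 8 / 4 = 2
  v = 1 + (2) = 3

Answer: 3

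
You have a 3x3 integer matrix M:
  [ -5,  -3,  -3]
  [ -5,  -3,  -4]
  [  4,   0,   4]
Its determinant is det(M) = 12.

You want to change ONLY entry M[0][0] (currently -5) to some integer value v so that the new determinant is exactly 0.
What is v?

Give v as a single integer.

Answer: -4

Derivation:
det is linear in entry M[0][0]: det = old_det + (v - -5) * C_00
Cofactor C_00 = -12
Want det = 0: 12 + (v - -5) * -12 = 0
  (v - -5) = -12 / -12 = 1
  v = -5 + (1) = -4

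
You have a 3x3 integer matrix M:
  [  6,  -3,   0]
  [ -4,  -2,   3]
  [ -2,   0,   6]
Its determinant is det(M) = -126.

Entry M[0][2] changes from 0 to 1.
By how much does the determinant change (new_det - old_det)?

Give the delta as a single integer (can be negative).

Answer: -4

Derivation:
Cofactor C_02 = -4
Entry delta = 1 - 0 = 1
Det delta = entry_delta * cofactor = 1 * -4 = -4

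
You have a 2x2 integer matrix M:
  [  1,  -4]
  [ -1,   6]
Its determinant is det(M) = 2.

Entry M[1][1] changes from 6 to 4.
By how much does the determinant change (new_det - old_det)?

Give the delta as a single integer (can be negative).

Answer: -2

Derivation:
Cofactor C_11 = 1
Entry delta = 4 - 6 = -2
Det delta = entry_delta * cofactor = -2 * 1 = -2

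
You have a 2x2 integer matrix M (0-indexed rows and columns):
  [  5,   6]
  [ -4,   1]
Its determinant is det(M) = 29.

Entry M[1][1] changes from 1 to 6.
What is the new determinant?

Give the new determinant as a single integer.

det is linear in row 1: changing M[1][1] by delta changes det by delta * cofactor(1,1).
Cofactor C_11 = (-1)^(1+1) * minor(1,1) = 5
Entry delta = 6 - 1 = 5
Det delta = 5 * 5 = 25
New det = 29 + 25 = 54

Answer: 54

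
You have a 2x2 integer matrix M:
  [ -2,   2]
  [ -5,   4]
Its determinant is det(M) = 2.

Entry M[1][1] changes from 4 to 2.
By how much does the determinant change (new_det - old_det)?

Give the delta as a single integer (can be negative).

Answer: 4

Derivation:
Cofactor C_11 = -2
Entry delta = 2 - 4 = -2
Det delta = entry_delta * cofactor = -2 * -2 = 4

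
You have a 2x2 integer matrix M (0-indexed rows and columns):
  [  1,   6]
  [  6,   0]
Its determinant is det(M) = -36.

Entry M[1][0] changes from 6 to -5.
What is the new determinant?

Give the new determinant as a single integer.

det is linear in row 1: changing M[1][0] by delta changes det by delta * cofactor(1,0).
Cofactor C_10 = (-1)^(1+0) * minor(1,0) = -6
Entry delta = -5 - 6 = -11
Det delta = -11 * -6 = 66
New det = -36 + 66 = 30

Answer: 30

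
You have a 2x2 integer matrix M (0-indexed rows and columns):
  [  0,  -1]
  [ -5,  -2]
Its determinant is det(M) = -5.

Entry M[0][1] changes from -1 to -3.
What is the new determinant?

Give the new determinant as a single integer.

Answer: -15

Derivation:
det is linear in row 0: changing M[0][1] by delta changes det by delta * cofactor(0,1).
Cofactor C_01 = (-1)^(0+1) * minor(0,1) = 5
Entry delta = -3 - -1 = -2
Det delta = -2 * 5 = -10
New det = -5 + -10 = -15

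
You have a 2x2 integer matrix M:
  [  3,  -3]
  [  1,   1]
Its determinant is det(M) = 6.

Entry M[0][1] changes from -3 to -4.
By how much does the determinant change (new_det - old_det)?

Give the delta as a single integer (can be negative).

Answer: 1

Derivation:
Cofactor C_01 = -1
Entry delta = -4 - -3 = -1
Det delta = entry_delta * cofactor = -1 * -1 = 1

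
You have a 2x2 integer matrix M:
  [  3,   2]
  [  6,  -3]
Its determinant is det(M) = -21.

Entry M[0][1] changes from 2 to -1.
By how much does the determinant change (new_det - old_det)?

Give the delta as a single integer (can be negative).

Answer: 18

Derivation:
Cofactor C_01 = -6
Entry delta = -1 - 2 = -3
Det delta = entry_delta * cofactor = -3 * -6 = 18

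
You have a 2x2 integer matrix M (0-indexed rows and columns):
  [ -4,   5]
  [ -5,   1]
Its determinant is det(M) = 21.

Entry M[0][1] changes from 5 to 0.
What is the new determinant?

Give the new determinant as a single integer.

Answer: -4

Derivation:
det is linear in row 0: changing M[0][1] by delta changes det by delta * cofactor(0,1).
Cofactor C_01 = (-1)^(0+1) * minor(0,1) = 5
Entry delta = 0 - 5 = -5
Det delta = -5 * 5 = -25
New det = 21 + -25 = -4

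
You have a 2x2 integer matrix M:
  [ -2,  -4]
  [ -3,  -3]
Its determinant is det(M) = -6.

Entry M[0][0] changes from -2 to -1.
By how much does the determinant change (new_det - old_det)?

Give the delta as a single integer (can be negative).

Answer: -3

Derivation:
Cofactor C_00 = -3
Entry delta = -1 - -2 = 1
Det delta = entry_delta * cofactor = 1 * -3 = -3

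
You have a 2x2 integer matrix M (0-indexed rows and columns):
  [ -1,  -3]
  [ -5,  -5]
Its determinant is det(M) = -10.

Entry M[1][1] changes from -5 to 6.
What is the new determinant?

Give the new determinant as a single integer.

det is linear in row 1: changing M[1][1] by delta changes det by delta * cofactor(1,1).
Cofactor C_11 = (-1)^(1+1) * minor(1,1) = -1
Entry delta = 6 - -5 = 11
Det delta = 11 * -1 = -11
New det = -10 + -11 = -21

Answer: -21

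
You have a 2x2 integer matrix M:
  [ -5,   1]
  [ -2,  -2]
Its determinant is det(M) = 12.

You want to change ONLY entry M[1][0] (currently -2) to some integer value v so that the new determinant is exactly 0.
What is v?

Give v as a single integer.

det is linear in entry M[1][0]: det = old_det + (v - -2) * C_10
Cofactor C_10 = -1
Want det = 0: 12 + (v - -2) * -1 = 0
  (v - -2) = -12 / -1 = 12
  v = -2 + (12) = 10

Answer: 10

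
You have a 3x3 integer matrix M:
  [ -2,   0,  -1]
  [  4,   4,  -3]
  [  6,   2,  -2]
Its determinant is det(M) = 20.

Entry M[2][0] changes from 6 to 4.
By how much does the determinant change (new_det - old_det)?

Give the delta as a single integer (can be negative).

Cofactor C_20 = 4
Entry delta = 4 - 6 = -2
Det delta = entry_delta * cofactor = -2 * 4 = -8

Answer: -8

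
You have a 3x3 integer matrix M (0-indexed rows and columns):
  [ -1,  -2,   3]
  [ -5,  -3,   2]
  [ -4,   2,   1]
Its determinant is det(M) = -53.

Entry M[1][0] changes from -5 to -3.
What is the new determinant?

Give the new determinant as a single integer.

Answer: -37

Derivation:
det is linear in row 1: changing M[1][0] by delta changes det by delta * cofactor(1,0).
Cofactor C_10 = (-1)^(1+0) * minor(1,0) = 8
Entry delta = -3 - -5 = 2
Det delta = 2 * 8 = 16
New det = -53 + 16 = -37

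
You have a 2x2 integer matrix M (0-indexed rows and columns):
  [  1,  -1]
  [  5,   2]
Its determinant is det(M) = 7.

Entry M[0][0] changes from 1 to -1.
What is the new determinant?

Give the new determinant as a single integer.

Answer: 3

Derivation:
det is linear in row 0: changing M[0][0] by delta changes det by delta * cofactor(0,0).
Cofactor C_00 = (-1)^(0+0) * minor(0,0) = 2
Entry delta = -1 - 1 = -2
Det delta = -2 * 2 = -4
New det = 7 + -4 = 3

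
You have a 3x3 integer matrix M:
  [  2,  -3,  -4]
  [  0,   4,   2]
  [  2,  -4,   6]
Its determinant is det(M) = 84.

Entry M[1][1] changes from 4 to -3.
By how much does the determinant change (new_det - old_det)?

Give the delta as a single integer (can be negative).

Cofactor C_11 = 20
Entry delta = -3 - 4 = -7
Det delta = entry_delta * cofactor = -7 * 20 = -140

Answer: -140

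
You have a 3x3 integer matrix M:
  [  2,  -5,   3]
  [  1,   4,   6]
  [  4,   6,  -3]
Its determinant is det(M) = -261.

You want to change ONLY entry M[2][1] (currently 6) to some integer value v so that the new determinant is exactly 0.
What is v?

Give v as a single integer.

det is linear in entry M[2][1]: det = old_det + (v - 6) * C_21
Cofactor C_21 = -9
Want det = 0: -261 + (v - 6) * -9 = 0
  (v - 6) = 261 / -9 = -29
  v = 6 + (-29) = -23

Answer: -23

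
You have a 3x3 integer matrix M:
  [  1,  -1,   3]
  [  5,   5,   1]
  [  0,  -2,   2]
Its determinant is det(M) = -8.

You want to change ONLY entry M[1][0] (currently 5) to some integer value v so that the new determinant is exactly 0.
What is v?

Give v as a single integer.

Answer: 3

Derivation:
det is linear in entry M[1][0]: det = old_det + (v - 5) * C_10
Cofactor C_10 = -4
Want det = 0: -8 + (v - 5) * -4 = 0
  (v - 5) = 8 / -4 = -2
  v = 5 + (-2) = 3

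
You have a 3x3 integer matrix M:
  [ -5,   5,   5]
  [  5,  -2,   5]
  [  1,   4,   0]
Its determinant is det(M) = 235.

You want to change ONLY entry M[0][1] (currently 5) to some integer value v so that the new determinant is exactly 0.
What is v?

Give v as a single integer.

Answer: -42

Derivation:
det is linear in entry M[0][1]: det = old_det + (v - 5) * C_01
Cofactor C_01 = 5
Want det = 0: 235 + (v - 5) * 5 = 0
  (v - 5) = -235 / 5 = -47
  v = 5 + (-47) = -42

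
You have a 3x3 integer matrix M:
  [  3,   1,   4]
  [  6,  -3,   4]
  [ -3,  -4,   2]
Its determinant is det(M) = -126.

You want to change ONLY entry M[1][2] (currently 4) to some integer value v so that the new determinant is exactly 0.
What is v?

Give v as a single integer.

det is linear in entry M[1][2]: det = old_det + (v - 4) * C_12
Cofactor C_12 = 9
Want det = 0: -126 + (v - 4) * 9 = 0
  (v - 4) = 126 / 9 = 14
  v = 4 + (14) = 18

Answer: 18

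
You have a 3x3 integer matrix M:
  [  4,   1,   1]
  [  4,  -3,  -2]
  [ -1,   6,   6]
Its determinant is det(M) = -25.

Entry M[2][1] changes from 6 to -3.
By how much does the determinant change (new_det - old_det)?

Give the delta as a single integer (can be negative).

Answer: -108

Derivation:
Cofactor C_21 = 12
Entry delta = -3 - 6 = -9
Det delta = entry_delta * cofactor = -9 * 12 = -108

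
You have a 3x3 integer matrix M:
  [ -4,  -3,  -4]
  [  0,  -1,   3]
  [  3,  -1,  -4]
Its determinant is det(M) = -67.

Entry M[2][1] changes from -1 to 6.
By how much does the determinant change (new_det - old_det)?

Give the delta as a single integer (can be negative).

Answer: 84

Derivation:
Cofactor C_21 = 12
Entry delta = 6 - -1 = 7
Det delta = entry_delta * cofactor = 7 * 12 = 84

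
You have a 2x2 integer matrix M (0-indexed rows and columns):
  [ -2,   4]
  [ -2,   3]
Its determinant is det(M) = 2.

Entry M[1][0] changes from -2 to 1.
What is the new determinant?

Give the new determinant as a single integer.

Answer: -10

Derivation:
det is linear in row 1: changing M[1][0] by delta changes det by delta * cofactor(1,0).
Cofactor C_10 = (-1)^(1+0) * minor(1,0) = -4
Entry delta = 1 - -2 = 3
Det delta = 3 * -4 = -12
New det = 2 + -12 = -10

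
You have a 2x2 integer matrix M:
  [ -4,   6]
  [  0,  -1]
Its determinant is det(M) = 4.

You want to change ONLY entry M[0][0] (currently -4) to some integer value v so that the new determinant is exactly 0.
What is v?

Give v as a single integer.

det is linear in entry M[0][0]: det = old_det + (v - -4) * C_00
Cofactor C_00 = -1
Want det = 0: 4 + (v - -4) * -1 = 0
  (v - -4) = -4 / -1 = 4
  v = -4 + (4) = 0

Answer: 0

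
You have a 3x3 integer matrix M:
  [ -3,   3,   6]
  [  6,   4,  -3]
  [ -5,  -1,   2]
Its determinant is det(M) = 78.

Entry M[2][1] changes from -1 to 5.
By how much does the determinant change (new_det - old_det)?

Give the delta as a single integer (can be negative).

Cofactor C_21 = 27
Entry delta = 5 - -1 = 6
Det delta = entry_delta * cofactor = 6 * 27 = 162

Answer: 162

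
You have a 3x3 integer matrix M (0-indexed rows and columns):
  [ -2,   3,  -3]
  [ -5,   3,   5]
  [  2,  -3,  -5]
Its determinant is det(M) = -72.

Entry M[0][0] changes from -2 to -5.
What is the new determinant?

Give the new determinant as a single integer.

Answer: -72

Derivation:
det is linear in row 0: changing M[0][0] by delta changes det by delta * cofactor(0,0).
Cofactor C_00 = (-1)^(0+0) * minor(0,0) = 0
Entry delta = -5 - -2 = -3
Det delta = -3 * 0 = 0
New det = -72 + 0 = -72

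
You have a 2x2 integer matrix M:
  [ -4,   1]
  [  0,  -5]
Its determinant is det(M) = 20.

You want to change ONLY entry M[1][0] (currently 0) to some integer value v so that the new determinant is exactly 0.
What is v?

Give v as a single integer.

det is linear in entry M[1][0]: det = old_det + (v - 0) * C_10
Cofactor C_10 = -1
Want det = 0: 20 + (v - 0) * -1 = 0
  (v - 0) = -20 / -1 = 20
  v = 0 + (20) = 20

Answer: 20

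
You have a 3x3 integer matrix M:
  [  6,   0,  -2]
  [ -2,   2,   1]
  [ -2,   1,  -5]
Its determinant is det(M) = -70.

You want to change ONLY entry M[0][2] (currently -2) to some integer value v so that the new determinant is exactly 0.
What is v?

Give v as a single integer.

det is linear in entry M[0][2]: det = old_det + (v - -2) * C_02
Cofactor C_02 = 2
Want det = 0: -70 + (v - -2) * 2 = 0
  (v - -2) = 70 / 2 = 35
  v = -2 + (35) = 33

Answer: 33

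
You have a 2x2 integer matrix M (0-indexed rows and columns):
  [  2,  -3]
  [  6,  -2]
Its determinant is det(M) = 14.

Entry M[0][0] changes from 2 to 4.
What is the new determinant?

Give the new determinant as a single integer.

det is linear in row 0: changing M[0][0] by delta changes det by delta * cofactor(0,0).
Cofactor C_00 = (-1)^(0+0) * minor(0,0) = -2
Entry delta = 4 - 2 = 2
Det delta = 2 * -2 = -4
New det = 14 + -4 = 10

Answer: 10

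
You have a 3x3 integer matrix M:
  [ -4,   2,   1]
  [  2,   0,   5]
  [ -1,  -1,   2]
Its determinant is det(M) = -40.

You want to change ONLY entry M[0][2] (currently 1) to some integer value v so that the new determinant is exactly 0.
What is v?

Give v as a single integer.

Answer: -19

Derivation:
det is linear in entry M[0][2]: det = old_det + (v - 1) * C_02
Cofactor C_02 = -2
Want det = 0: -40 + (v - 1) * -2 = 0
  (v - 1) = 40 / -2 = -20
  v = 1 + (-20) = -19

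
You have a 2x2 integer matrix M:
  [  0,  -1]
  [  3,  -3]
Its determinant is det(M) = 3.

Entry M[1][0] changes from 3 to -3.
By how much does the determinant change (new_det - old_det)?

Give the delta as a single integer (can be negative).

Cofactor C_10 = 1
Entry delta = -3 - 3 = -6
Det delta = entry_delta * cofactor = -6 * 1 = -6

Answer: -6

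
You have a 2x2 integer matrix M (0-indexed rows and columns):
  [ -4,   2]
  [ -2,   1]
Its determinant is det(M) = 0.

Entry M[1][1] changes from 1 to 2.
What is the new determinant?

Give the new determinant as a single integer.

det is linear in row 1: changing M[1][1] by delta changes det by delta * cofactor(1,1).
Cofactor C_11 = (-1)^(1+1) * minor(1,1) = -4
Entry delta = 2 - 1 = 1
Det delta = 1 * -4 = -4
New det = 0 + -4 = -4

Answer: -4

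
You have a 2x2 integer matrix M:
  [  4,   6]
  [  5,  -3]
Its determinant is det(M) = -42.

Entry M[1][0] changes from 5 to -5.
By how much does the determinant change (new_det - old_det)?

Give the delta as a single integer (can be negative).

Answer: 60

Derivation:
Cofactor C_10 = -6
Entry delta = -5 - 5 = -10
Det delta = entry_delta * cofactor = -10 * -6 = 60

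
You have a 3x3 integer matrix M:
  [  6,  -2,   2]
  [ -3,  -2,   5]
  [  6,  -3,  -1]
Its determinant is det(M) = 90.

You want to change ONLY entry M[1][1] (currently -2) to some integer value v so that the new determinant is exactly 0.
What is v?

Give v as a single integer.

det is linear in entry M[1][1]: det = old_det + (v - -2) * C_11
Cofactor C_11 = -18
Want det = 0: 90 + (v - -2) * -18 = 0
  (v - -2) = -90 / -18 = 5
  v = -2 + (5) = 3

Answer: 3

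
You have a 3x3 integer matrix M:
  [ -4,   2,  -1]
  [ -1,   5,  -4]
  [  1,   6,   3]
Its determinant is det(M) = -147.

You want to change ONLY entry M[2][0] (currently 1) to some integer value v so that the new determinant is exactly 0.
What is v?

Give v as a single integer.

det is linear in entry M[2][0]: det = old_det + (v - 1) * C_20
Cofactor C_20 = -3
Want det = 0: -147 + (v - 1) * -3 = 0
  (v - 1) = 147 / -3 = -49
  v = 1 + (-49) = -48

Answer: -48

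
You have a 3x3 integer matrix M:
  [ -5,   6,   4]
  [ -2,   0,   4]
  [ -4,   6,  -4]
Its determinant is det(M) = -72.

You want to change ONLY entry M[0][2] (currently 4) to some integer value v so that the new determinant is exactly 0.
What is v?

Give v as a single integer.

det is linear in entry M[0][2]: det = old_det + (v - 4) * C_02
Cofactor C_02 = -12
Want det = 0: -72 + (v - 4) * -12 = 0
  (v - 4) = 72 / -12 = -6
  v = 4 + (-6) = -2

Answer: -2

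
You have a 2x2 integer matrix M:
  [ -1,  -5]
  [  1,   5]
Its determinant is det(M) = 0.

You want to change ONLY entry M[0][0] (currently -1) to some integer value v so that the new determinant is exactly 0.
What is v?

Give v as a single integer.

det is linear in entry M[0][0]: det = old_det + (v - -1) * C_00
Cofactor C_00 = 5
Want det = 0: 0 + (v - -1) * 5 = 0
  (v - -1) = 0 / 5 = 0
  v = -1 + (0) = -1

Answer: -1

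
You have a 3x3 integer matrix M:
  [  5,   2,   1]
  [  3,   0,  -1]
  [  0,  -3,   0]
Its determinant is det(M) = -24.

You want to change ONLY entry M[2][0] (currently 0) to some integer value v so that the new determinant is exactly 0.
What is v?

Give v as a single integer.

Answer: -12

Derivation:
det is linear in entry M[2][0]: det = old_det + (v - 0) * C_20
Cofactor C_20 = -2
Want det = 0: -24 + (v - 0) * -2 = 0
  (v - 0) = 24 / -2 = -12
  v = 0 + (-12) = -12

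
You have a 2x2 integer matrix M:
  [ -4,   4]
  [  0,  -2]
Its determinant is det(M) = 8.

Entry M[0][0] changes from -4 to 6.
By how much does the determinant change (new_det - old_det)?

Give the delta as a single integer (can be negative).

Cofactor C_00 = -2
Entry delta = 6 - -4 = 10
Det delta = entry_delta * cofactor = 10 * -2 = -20

Answer: -20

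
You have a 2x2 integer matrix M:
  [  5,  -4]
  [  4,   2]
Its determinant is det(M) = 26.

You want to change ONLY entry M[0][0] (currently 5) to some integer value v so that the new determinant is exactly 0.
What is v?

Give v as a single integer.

det is linear in entry M[0][0]: det = old_det + (v - 5) * C_00
Cofactor C_00 = 2
Want det = 0: 26 + (v - 5) * 2 = 0
  (v - 5) = -26 / 2 = -13
  v = 5 + (-13) = -8

Answer: -8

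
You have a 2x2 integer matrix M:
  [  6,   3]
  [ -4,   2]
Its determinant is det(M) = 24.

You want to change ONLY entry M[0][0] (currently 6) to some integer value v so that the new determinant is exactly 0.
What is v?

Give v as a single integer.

Answer: -6

Derivation:
det is linear in entry M[0][0]: det = old_det + (v - 6) * C_00
Cofactor C_00 = 2
Want det = 0: 24 + (v - 6) * 2 = 0
  (v - 6) = -24 / 2 = -12
  v = 6 + (-12) = -6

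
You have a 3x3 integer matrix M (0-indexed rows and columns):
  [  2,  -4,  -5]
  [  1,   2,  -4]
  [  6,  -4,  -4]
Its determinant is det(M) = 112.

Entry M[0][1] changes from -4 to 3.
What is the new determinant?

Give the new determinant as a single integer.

det is linear in row 0: changing M[0][1] by delta changes det by delta * cofactor(0,1).
Cofactor C_01 = (-1)^(0+1) * minor(0,1) = -20
Entry delta = 3 - -4 = 7
Det delta = 7 * -20 = -140
New det = 112 + -140 = -28

Answer: -28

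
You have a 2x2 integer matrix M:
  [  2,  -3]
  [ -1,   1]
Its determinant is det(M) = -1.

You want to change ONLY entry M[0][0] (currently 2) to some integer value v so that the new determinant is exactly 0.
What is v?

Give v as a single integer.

Answer: 3

Derivation:
det is linear in entry M[0][0]: det = old_det + (v - 2) * C_00
Cofactor C_00 = 1
Want det = 0: -1 + (v - 2) * 1 = 0
  (v - 2) = 1 / 1 = 1
  v = 2 + (1) = 3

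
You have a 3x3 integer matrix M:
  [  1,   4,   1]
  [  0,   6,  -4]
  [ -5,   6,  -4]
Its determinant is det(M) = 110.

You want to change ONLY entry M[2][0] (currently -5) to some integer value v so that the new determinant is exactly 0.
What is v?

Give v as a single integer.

det is linear in entry M[2][0]: det = old_det + (v - -5) * C_20
Cofactor C_20 = -22
Want det = 0: 110 + (v - -5) * -22 = 0
  (v - -5) = -110 / -22 = 5
  v = -5 + (5) = 0

Answer: 0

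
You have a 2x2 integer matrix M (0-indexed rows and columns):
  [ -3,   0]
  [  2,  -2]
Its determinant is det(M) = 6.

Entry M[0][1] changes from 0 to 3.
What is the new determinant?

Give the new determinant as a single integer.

det is linear in row 0: changing M[0][1] by delta changes det by delta * cofactor(0,1).
Cofactor C_01 = (-1)^(0+1) * minor(0,1) = -2
Entry delta = 3 - 0 = 3
Det delta = 3 * -2 = -6
New det = 6 + -6 = 0

Answer: 0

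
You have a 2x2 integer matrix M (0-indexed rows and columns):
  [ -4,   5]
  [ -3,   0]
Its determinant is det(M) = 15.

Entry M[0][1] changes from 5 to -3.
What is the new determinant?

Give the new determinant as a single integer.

det is linear in row 0: changing M[0][1] by delta changes det by delta * cofactor(0,1).
Cofactor C_01 = (-1)^(0+1) * minor(0,1) = 3
Entry delta = -3 - 5 = -8
Det delta = -8 * 3 = -24
New det = 15 + -24 = -9

Answer: -9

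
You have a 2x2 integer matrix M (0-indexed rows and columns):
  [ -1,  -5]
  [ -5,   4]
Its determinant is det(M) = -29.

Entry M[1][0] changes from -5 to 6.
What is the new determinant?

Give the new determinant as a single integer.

det is linear in row 1: changing M[1][0] by delta changes det by delta * cofactor(1,0).
Cofactor C_10 = (-1)^(1+0) * minor(1,0) = 5
Entry delta = 6 - -5 = 11
Det delta = 11 * 5 = 55
New det = -29 + 55 = 26

Answer: 26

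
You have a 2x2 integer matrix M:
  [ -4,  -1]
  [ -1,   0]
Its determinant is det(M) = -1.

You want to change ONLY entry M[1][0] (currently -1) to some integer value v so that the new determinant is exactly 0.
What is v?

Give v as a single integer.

Answer: 0

Derivation:
det is linear in entry M[1][0]: det = old_det + (v - -1) * C_10
Cofactor C_10 = 1
Want det = 0: -1 + (v - -1) * 1 = 0
  (v - -1) = 1 / 1 = 1
  v = -1 + (1) = 0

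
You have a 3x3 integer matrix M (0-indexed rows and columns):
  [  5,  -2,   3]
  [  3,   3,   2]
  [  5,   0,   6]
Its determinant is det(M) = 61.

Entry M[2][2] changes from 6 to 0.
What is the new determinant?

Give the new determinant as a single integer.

det is linear in row 2: changing M[2][2] by delta changes det by delta * cofactor(2,2).
Cofactor C_22 = (-1)^(2+2) * minor(2,2) = 21
Entry delta = 0 - 6 = -6
Det delta = -6 * 21 = -126
New det = 61 + -126 = -65

Answer: -65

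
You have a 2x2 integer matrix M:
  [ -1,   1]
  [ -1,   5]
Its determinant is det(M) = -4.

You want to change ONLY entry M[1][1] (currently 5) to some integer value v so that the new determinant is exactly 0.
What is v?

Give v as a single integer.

Answer: 1

Derivation:
det is linear in entry M[1][1]: det = old_det + (v - 5) * C_11
Cofactor C_11 = -1
Want det = 0: -4 + (v - 5) * -1 = 0
  (v - 5) = 4 / -1 = -4
  v = 5 + (-4) = 1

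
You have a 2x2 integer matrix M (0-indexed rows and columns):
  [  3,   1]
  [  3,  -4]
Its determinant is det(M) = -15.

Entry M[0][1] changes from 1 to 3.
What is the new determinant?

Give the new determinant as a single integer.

Answer: -21

Derivation:
det is linear in row 0: changing M[0][1] by delta changes det by delta * cofactor(0,1).
Cofactor C_01 = (-1)^(0+1) * minor(0,1) = -3
Entry delta = 3 - 1 = 2
Det delta = 2 * -3 = -6
New det = -15 + -6 = -21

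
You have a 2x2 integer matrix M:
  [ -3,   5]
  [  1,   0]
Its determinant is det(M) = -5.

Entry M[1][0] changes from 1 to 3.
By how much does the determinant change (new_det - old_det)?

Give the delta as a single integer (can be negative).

Answer: -10

Derivation:
Cofactor C_10 = -5
Entry delta = 3 - 1 = 2
Det delta = entry_delta * cofactor = 2 * -5 = -10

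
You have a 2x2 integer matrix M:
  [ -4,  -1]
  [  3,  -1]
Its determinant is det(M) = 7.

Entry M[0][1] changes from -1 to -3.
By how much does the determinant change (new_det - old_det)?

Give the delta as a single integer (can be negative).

Cofactor C_01 = -3
Entry delta = -3 - -1 = -2
Det delta = entry_delta * cofactor = -2 * -3 = 6

Answer: 6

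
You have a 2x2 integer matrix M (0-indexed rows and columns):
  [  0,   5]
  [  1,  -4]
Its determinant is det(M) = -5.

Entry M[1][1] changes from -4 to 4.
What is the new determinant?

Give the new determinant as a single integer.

Answer: -5

Derivation:
det is linear in row 1: changing M[1][1] by delta changes det by delta * cofactor(1,1).
Cofactor C_11 = (-1)^(1+1) * minor(1,1) = 0
Entry delta = 4 - -4 = 8
Det delta = 8 * 0 = 0
New det = -5 + 0 = -5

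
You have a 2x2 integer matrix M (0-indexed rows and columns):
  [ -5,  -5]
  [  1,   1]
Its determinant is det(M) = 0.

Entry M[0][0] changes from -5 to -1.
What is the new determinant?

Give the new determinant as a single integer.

det is linear in row 0: changing M[0][0] by delta changes det by delta * cofactor(0,0).
Cofactor C_00 = (-1)^(0+0) * minor(0,0) = 1
Entry delta = -1 - -5 = 4
Det delta = 4 * 1 = 4
New det = 0 + 4 = 4

Answer: 4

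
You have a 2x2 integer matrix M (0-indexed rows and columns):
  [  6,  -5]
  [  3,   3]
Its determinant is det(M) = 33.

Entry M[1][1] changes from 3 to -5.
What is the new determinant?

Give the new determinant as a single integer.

Answer: -15

Derivation:
det is linear in row 1: changing M[1][1] by delta changes det by delta * cofactor(1,1).
Cofactor C_11 = (-1)^(1+1) * minor(1,1) = 6
Entry delta = -5 - 3 = -8
Det delta = -8 * 6 = -48
New det = 33 + -48 = -15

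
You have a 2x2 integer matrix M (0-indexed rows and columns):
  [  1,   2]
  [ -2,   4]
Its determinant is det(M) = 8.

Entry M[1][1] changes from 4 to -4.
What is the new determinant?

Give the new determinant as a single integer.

det is linear in row 1: changing M[1][1] by delta changes det by delta * cofactor(1,1).
Cofactor C_11 = (-1)^(1+1) * minor(1,1) = 1
Entry delta = -4 - 4 = -8
Det delta = -8 * 1 = -8
New det = 8 + -8 = 0

Answer: 0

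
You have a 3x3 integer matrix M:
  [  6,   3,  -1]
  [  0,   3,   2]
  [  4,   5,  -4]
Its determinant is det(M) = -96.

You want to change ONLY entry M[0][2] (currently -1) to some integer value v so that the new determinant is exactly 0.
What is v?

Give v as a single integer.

Answer: -9

Derivation:
det is linear in entry M[0][2]: det = old_det + (v - -1) * C_02
Cofactor C_02 = -12
Want det = 0: -96 + (v - -1) * -12 = 0
  (v - -1) = 96 / -12 = -8
  v = -1 + (-8) = -9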